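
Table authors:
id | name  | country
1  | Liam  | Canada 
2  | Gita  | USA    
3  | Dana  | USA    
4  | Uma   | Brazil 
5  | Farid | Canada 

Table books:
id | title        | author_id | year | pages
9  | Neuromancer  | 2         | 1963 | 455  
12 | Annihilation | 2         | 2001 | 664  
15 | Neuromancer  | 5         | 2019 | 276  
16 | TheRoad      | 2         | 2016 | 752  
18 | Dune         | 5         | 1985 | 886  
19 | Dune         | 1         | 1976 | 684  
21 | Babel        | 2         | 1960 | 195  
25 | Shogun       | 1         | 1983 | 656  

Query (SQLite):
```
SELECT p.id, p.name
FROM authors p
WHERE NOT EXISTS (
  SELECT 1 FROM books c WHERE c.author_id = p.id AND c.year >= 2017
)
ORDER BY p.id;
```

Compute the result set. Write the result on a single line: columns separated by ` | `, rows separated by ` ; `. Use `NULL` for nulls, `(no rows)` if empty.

1 | Liam ; 2 | Gita ; 3 | Dana ; 4 | Uma

For each authors row, check whether any books with matching author_id has year >= 2017.
Keep rows where that is false.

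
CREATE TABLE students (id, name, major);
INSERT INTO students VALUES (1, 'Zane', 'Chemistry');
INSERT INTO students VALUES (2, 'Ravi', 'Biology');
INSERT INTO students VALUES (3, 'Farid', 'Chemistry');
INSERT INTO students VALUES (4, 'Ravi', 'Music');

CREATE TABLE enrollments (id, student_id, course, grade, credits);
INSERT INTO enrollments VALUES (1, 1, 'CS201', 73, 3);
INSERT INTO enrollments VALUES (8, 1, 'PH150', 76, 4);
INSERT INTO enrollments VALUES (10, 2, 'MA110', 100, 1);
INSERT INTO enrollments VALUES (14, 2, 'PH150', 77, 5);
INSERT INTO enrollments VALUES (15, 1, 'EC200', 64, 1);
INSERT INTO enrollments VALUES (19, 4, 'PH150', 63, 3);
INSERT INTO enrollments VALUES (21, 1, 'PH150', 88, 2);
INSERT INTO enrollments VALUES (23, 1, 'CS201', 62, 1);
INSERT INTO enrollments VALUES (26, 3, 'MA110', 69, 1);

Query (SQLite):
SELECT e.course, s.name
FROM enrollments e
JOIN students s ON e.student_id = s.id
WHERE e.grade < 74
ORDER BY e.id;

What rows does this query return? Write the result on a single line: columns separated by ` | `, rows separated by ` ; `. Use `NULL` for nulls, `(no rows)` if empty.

CS201 | Zane ; EC200 | Zane ; PH150 | Ravi ; CS201 | Zane ; MA110 | Farid

Each enrollments row matches the students row where student_id = students.id.
Then keep rows with e.grade < 74.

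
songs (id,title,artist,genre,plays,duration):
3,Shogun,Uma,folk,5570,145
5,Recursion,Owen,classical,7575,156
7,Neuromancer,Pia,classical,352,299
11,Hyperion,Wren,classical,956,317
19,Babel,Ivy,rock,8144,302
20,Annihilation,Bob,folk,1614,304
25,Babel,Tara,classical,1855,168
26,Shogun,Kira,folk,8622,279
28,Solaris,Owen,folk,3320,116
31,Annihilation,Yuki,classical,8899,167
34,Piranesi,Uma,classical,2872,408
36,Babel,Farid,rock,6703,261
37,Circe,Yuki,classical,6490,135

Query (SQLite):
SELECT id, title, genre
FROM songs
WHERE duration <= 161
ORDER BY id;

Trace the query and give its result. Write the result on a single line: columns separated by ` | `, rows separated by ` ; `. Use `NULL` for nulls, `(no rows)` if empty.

duration <= 161: ids {3, 5, 28, 37}

3 | Shogun | folk ; 5 | Recursion | classical ; 28 | Solaris | folk ; 37 | Circe | classical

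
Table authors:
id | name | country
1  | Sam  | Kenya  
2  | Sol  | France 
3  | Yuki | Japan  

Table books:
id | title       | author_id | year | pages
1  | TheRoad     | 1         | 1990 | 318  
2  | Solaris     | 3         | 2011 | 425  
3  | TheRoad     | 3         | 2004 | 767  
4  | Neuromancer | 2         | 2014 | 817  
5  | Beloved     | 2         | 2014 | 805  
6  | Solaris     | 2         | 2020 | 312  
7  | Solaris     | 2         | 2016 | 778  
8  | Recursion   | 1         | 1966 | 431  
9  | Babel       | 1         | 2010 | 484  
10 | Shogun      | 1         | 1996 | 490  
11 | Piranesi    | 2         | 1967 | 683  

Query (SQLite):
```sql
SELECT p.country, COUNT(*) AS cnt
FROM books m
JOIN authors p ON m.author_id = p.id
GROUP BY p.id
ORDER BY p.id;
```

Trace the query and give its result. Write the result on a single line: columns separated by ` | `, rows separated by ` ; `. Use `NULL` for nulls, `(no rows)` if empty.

Kenya | 4 ; France | 5 ; Japan | 2

Join each books row to its authors via author_id.
Group joined rows by authors.id; compute COUNT(*) per group.
  1: ids {1, 8, 9, 10} → COUNT(*)=4
  2: ids {4, 5, 6, 7, 11} → COUNT(*)=5
  3: ids {2, 3} → COUNT(*)=2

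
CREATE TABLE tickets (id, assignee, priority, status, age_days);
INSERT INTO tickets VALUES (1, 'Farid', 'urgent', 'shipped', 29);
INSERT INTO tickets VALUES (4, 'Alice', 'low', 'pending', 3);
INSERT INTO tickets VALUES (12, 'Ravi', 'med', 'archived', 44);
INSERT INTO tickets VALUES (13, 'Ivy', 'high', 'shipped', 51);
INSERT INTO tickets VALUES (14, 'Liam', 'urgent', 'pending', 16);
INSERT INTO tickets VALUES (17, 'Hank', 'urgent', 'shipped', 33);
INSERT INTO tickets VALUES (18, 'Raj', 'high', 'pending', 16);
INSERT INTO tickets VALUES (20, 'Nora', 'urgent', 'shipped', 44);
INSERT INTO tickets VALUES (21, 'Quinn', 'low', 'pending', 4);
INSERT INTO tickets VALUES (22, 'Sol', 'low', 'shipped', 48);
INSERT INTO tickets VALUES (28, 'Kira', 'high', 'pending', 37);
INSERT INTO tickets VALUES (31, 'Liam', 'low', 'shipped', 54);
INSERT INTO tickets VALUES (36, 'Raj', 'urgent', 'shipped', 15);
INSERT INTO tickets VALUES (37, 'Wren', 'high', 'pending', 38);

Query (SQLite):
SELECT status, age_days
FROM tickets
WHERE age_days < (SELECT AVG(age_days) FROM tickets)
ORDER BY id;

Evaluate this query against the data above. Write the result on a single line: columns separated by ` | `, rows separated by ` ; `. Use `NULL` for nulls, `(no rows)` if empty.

shipped | 29 ; pending | 3 ; pending | 16 ; pending | 16 ; pending | 4 ; shipped | 15

Scalar subquery: AVG(age_days) over all tickets rows = 30.857143 (≈; comparison uses full precision).
Keep rows where age_days < that value.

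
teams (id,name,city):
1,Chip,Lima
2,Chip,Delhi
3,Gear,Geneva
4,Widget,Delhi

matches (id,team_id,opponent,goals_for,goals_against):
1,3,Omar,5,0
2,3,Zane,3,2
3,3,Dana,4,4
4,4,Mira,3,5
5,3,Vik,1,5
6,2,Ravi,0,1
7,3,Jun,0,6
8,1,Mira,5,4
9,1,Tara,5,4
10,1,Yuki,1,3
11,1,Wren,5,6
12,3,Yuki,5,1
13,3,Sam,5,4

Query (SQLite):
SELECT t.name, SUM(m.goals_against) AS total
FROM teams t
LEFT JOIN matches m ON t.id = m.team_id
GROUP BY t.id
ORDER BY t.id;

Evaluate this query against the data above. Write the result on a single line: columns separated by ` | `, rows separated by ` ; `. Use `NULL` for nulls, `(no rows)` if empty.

Chip | 17 ; Chip | 1 ; Gear | 22 ; Widget | 5

LEFT JOIN keeps every teams row; unmatched ones get NULL for matches columns.
Group by teams.id and compute SUM(m.goals_against). SUM over an all-NULL group is NULL.
  1: ids {8, 9, 10, 11} → SUM(m.goals_against)=17
  2: ids {6} → SUM(m.goals_against)=1
  3: ids {1, 2, 3, 5, 7, 12, 13} → SUM(m.goals_against)=22
  4: ids {4} → SUM(m.goals_against)=5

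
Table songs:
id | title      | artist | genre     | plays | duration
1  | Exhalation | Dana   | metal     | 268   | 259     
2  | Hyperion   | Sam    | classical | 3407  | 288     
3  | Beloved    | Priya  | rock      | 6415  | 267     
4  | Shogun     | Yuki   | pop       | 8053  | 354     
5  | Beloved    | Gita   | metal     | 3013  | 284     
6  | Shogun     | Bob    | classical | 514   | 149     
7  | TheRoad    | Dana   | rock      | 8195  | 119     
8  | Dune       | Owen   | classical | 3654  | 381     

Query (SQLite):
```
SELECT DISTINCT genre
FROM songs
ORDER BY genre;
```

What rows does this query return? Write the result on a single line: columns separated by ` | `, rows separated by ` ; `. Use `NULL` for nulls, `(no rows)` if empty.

classical ; metal ; pop ; rock

Collect distinct genre values from songs.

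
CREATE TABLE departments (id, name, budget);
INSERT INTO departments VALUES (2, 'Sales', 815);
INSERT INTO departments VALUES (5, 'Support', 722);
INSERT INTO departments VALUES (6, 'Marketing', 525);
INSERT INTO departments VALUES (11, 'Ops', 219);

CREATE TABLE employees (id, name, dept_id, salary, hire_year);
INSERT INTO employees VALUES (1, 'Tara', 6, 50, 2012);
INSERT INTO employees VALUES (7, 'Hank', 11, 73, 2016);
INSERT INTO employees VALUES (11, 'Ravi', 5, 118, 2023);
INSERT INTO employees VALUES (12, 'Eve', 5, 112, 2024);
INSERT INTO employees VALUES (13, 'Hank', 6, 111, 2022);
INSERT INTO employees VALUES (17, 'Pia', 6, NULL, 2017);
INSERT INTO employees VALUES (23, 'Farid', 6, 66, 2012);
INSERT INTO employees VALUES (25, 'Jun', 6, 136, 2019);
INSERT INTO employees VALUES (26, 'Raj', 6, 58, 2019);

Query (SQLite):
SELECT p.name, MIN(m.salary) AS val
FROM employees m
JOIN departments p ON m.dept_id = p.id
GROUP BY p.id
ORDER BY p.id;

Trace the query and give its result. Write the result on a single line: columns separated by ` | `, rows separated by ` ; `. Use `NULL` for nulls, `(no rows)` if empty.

Support | 112 ; Marketing | 50 ; Ops | 73

Join each employees row to its departments via dept_id.
Group joined rows by departments.id; compute MIN(m.salary) per group.
  5: ids {11, 12} → MIN(m.salary)=112
  6: ids {1, 13, 17, 23, 25, 26} → MIN(m.salary)=50
  11: ids {7} → MIN(m.salary)=73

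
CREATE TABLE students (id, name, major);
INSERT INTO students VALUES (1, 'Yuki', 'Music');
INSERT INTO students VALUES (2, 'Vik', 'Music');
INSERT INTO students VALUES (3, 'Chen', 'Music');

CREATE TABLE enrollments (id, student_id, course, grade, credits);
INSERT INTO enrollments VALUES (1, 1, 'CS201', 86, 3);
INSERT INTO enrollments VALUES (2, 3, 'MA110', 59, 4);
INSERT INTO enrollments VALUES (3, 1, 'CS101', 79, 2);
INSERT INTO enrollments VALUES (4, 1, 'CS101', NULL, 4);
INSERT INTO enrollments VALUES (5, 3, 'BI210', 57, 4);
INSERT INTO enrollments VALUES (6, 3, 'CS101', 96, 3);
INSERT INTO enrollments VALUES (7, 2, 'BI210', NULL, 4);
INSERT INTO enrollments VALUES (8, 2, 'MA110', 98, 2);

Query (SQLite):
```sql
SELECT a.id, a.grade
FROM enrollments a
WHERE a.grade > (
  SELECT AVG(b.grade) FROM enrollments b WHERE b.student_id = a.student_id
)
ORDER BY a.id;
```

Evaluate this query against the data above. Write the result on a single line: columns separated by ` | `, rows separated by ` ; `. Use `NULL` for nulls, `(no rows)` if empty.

For each enrollments row a, compute AVG(grade) over rows sharing a.student_id.
Keep row a if a.grade > that per-group AVG.
  student_id=1: AVG(grade) = 82.5
  student_id=2: AVG(grade) = 98.0
  student_id=3: AVG(grade) = 70.666667

1 | 86 ; 6 | 96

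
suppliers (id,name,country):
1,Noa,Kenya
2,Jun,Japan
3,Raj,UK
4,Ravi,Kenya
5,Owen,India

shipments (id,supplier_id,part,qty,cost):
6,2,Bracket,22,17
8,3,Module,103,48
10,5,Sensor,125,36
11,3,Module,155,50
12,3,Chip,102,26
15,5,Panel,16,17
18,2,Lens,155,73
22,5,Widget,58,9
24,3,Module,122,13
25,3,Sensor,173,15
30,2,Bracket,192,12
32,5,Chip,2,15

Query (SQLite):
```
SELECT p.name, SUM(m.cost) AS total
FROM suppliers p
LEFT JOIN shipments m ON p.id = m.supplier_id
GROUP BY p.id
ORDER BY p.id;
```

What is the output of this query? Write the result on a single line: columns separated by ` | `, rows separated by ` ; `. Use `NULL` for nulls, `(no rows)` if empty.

LEFT JOIN keeps every suppliers row; unmatched ones get NULL for shipments columns.
Group by suppliers.id and compute SUM(m.cost). SUM over an all-NULL group is NULL.
  1: ids {—} → SUM(m.cost)=NULL
  2: ids {6, 18, 30} → SUM(m.cost)=102
  3: ids {8, 11, 12, 24, 25} → SUM(m.cost)=152
  4: ids {—} → SUM(m.cost)=NULL
  5: ids {10, 15, 22, 32} → SUM(m.cost)=77

Noa | NULL ; Jun | 102 ; Raj | 152 ; Ravi | NULL ; Owen | 77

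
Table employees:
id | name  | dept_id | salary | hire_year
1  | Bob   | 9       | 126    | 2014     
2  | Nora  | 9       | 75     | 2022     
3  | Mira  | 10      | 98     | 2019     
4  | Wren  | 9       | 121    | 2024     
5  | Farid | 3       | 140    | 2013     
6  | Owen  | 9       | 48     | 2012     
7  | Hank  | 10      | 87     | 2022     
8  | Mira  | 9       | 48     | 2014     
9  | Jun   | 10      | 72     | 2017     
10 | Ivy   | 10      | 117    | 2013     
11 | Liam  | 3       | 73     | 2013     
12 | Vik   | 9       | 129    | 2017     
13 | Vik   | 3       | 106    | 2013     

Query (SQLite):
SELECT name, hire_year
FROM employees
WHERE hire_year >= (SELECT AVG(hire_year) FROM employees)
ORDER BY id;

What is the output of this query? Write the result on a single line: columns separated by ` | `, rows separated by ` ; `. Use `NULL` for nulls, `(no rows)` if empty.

Scalar subquery: AVG(hire_year) over all employees rows = 2016.384615 (≈; comparison uses full precision).
Keep rows where hire_year >= that value.

Nora | 2022 ; Mira | 2019 ; Wren | 2024 ; Hank | 2022 ; Jun | 2017 ; Vik | 2017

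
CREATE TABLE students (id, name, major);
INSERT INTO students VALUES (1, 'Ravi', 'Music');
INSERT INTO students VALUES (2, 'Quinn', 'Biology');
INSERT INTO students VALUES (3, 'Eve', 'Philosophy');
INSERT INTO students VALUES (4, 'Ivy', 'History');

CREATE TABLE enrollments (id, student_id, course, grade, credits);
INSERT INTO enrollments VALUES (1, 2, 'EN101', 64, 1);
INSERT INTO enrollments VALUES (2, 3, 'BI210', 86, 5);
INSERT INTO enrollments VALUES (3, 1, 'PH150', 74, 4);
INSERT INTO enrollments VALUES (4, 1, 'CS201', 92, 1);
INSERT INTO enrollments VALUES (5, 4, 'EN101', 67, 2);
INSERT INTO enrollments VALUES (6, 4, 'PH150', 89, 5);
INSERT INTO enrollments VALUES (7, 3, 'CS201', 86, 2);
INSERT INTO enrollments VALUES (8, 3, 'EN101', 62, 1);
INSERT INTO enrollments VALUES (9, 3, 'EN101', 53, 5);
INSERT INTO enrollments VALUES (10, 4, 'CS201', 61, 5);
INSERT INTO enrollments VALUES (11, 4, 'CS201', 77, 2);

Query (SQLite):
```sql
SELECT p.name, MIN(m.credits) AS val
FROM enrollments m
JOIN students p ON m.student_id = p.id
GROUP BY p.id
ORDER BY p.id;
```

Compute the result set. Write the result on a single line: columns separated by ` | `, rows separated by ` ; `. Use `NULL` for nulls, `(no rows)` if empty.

Ravi | 1 ; Quinn | 1 ; Eve | 1 ; Ivy | 2

Join each enrollments row to its students via student_id.
Group joined rows by students.id; compute MIN(m.credits) per group.
  1: ids {3, 4} → MIN(m.credits)=1
  2: ids {1} → MIN(m.credits)=1
  3: ids {2, 7, 8, 9} → MIN(m.credits)=1
  4: ids {5, 6, 10, 11} → MIN(m.credits)=2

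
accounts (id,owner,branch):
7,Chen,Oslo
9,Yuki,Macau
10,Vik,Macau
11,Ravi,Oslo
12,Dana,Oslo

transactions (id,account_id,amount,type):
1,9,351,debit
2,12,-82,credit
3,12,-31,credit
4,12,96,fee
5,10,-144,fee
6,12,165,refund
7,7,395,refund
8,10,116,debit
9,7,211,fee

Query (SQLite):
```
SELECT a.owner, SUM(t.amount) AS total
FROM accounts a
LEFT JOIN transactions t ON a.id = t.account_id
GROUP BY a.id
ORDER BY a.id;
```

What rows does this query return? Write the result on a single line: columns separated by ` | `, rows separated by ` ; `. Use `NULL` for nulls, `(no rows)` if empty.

Chen | 606 ; Yuki | 351 ; Vik | -28 ; Ravi | NULL ; Dana | 148

LEFT JOIN keeps every accounts row; unmatched ones get NULL for transactions columns.
Group by accounts.id and compute SUM(t.amount). SUM over an all-NULL group is NULL.
  7: ids {7, 9} → SUM(t.amount)=606
  9: ids {1} → SUM(t.amount)=351
  10: ids {5, 8} → SUM(t.amount)=-28
  11: ids {—} → SUM(t.amount)=NULL
  12: ids {2, 3, 4, 6} → SUM(t.amount)=148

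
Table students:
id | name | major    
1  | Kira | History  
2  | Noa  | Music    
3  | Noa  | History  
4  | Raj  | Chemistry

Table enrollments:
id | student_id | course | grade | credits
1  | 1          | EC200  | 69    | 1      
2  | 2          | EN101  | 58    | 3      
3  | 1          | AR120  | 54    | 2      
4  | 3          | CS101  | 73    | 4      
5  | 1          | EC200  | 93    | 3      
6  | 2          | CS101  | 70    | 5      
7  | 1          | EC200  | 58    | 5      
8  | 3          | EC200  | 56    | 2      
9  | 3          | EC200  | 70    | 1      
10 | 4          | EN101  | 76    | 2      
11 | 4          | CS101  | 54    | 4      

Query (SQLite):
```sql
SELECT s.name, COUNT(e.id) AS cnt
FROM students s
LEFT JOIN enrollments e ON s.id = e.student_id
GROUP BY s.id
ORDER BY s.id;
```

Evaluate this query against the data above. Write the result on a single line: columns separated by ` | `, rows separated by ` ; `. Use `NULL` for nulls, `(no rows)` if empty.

LEFT JOIN keeps every students row; unmatched ones get NULL for enrollments columns.
Group by students.id and compute COUNT(e.id). COUNT(col) of an all-NULL group is 0.
  1: ids {1, 3, 5, 7} → COUNT(e.id)=4
  2: ids {2, 6} → COUNT(e.id)=2
  3: ids {4, 8, 9} → COUNT(e.id)=3
  4: ids {10, 11} → COUNT(e.id)=2

Kira | 4 ; Noa | 2 ; Noa | 3 ; Raj | 2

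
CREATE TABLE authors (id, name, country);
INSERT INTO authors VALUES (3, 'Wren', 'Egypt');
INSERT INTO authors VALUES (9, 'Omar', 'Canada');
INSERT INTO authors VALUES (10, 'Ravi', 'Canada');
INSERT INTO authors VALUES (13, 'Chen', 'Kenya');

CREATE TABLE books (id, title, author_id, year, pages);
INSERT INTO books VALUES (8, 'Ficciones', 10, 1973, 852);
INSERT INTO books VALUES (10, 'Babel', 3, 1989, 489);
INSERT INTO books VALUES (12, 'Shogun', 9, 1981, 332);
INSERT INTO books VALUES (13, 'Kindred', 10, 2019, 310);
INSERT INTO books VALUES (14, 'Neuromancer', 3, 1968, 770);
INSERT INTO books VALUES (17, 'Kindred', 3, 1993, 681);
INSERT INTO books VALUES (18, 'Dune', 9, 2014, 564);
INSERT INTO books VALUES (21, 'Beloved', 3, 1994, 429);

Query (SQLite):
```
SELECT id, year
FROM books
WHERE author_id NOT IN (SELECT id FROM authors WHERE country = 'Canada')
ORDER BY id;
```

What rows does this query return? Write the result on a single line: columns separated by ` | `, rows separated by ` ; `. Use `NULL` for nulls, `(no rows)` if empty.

Inner query: authors.id where country = 'Canada'.
Outer: keep books rows whose author_id is not in that set.
Inner query → {9, 10}

10 | 1989 ; 14 | 1968 ; 17 | 1993 ; 21 | 1994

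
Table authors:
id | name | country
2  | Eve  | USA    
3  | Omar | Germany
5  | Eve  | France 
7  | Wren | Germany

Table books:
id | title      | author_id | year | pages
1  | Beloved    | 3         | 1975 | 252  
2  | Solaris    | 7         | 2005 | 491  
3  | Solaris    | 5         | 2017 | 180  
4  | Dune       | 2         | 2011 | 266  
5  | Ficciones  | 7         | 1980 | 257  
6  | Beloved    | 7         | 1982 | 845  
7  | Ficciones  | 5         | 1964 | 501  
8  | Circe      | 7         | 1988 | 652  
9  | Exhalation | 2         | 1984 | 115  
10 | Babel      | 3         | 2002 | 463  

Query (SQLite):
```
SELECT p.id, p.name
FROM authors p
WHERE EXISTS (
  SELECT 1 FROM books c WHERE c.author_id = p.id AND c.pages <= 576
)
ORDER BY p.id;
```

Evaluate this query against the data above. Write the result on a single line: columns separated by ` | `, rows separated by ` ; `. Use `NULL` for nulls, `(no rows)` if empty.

For each authors row, check whether any books with matching author_id has pages <= 576.
Keep rows where that is true.

2 | Eve ; 3 | Omar ; 5 | Eve ; 7 | Wren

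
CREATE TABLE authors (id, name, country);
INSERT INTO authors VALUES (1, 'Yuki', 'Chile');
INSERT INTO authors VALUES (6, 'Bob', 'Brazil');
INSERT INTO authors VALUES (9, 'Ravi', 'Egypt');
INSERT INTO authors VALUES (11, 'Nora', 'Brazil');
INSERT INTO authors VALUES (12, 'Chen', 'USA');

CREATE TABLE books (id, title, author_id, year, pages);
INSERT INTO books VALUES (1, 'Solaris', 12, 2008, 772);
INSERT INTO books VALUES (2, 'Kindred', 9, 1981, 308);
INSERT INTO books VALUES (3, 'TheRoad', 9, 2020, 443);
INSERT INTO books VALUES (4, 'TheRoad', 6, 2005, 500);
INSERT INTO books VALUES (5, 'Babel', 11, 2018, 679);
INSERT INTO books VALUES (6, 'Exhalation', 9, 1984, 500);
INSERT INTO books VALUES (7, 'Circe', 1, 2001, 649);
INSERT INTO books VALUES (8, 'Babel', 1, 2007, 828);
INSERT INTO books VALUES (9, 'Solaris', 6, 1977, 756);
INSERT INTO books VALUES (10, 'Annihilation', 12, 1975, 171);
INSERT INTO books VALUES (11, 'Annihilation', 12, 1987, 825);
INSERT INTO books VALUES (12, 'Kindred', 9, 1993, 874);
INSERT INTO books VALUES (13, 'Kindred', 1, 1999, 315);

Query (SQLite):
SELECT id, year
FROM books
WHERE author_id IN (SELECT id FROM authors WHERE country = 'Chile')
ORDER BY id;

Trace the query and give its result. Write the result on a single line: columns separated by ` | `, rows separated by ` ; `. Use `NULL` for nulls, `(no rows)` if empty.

7 | 2001 ; 8 | 2007 ; 13 | 1999

Inner query: authors.id where country = 'Chile'.
Outer: keep books rows whose author_id is in that set.
Inner query → {1}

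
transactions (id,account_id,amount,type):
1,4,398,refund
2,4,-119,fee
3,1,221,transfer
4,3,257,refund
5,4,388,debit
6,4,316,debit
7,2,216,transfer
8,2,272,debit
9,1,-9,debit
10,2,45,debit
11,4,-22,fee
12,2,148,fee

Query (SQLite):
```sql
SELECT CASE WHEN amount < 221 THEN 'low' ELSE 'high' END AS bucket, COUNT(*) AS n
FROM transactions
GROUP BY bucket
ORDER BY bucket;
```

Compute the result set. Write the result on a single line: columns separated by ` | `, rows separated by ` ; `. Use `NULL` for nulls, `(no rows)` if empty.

high | 6 ; low | 6

Bucket rows by amount < 221 → 'low' else 'high'; count each bucket.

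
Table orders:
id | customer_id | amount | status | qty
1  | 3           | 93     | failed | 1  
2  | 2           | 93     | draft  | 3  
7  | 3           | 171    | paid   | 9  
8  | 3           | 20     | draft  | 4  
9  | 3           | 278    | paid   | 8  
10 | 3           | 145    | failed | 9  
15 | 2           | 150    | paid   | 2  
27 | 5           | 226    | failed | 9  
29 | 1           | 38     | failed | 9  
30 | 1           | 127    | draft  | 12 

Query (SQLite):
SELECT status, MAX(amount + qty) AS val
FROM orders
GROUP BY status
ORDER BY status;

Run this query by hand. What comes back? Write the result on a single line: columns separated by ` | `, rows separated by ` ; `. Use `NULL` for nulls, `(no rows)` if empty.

draft | 139 ; failed | 235 ; paid | 286

For each row compute amount + qty.
Group by status; take MAX of the expression per group.
  draft: ids {2, 8, 30} → MAX(amount + qty)=139
  failed: ids {1, 10, 27, 29} → MAX(amount + qty)=235
  paid: ids {7, 9, 15} → MAX(amount + qty)=286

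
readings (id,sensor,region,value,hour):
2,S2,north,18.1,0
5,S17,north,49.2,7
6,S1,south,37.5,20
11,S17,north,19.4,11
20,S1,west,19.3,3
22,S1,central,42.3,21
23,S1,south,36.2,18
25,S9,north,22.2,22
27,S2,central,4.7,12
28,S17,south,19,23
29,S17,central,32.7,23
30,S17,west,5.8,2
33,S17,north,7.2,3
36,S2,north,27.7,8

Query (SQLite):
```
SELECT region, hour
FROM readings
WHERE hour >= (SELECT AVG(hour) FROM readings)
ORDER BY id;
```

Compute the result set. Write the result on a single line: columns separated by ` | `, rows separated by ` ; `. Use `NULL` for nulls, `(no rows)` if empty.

Scalar subquery: AVG(hour) over all readings rows = 12.357143 (≈; comparison uses full precision).
Keep rows where hour >= that value.

south | 20 ; central | 21 ; south | 18 ; north | 22 ; south | 23 ; central | 23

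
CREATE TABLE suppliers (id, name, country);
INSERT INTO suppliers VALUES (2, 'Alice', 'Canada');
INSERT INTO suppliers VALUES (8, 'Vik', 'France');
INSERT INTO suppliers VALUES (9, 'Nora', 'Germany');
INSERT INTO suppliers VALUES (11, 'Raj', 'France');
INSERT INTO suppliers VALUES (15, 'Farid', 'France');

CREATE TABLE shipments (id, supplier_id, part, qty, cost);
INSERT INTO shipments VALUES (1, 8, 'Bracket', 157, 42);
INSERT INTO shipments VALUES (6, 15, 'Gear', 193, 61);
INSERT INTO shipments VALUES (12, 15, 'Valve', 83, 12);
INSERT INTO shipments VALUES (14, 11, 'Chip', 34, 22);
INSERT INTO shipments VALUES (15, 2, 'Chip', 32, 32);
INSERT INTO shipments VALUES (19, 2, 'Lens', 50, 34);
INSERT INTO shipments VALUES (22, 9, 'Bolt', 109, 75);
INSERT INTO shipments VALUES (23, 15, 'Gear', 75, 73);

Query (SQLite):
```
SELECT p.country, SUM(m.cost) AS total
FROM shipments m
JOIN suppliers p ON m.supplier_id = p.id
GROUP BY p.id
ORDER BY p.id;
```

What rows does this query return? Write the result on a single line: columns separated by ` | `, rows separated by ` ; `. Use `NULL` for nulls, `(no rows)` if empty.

Canada | 66 ; France | 42 ; Germany | 75 ; France | 22 ; France | 146

Join each shipments row to its suppliers via supplier_id.
Group joined rows by suppliers.id; compute SUM(m.cost) per group.
  2: ids {15, 19} → SUM(m.cost)=66
  8: ids {1} → SUM(m.cost)=42
  9: ids {22} → SUM(m.cost)=75
  11: ids {14} → SUM(m.cost)=22
  15: ids {6, 12, 23} → SUM(m.cost)=146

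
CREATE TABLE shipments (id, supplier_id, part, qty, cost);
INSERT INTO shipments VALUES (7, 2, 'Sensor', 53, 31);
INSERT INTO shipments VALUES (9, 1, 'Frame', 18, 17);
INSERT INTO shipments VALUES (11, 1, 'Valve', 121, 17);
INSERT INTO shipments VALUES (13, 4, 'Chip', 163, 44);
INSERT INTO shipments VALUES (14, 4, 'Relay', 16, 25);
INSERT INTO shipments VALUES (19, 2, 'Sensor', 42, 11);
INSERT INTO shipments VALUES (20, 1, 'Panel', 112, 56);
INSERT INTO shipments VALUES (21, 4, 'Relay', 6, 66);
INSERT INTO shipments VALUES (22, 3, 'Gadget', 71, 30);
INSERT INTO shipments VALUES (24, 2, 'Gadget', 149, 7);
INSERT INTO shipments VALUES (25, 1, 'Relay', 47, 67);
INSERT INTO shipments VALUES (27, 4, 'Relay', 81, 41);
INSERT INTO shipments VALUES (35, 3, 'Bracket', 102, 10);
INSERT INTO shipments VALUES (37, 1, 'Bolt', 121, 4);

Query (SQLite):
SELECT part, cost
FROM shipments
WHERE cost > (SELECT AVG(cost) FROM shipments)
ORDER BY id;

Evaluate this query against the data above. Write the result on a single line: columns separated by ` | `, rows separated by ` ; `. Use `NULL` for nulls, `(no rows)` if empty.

Sensor | 31 ; Chip | 44 ; Panel | 56 ; Relay | 66 ; Relay | 67 ; Relay | 41

Scalar subquery: AVG(cost) over all shipments rows = 30.428571 (≈; comparison uses full precision).
Keep rows where cost > that value.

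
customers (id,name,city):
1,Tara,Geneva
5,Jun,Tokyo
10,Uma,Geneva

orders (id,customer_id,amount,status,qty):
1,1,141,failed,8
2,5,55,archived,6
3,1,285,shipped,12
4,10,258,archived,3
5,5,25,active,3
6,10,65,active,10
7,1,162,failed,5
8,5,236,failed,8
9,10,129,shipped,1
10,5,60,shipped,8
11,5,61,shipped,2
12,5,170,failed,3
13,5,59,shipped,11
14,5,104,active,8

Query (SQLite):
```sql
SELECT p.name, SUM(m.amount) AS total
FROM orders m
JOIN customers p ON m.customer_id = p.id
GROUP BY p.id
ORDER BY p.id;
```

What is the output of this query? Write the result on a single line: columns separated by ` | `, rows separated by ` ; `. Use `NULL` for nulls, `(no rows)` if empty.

Tara | 588 ; Jun | 770 ; Uma | 452

Join each orders row to its customers via customer_id.
Group joined rows by customers.id; compute SUM(m.amount) per group.
  1: ids {1, 3, 7} → SUM(m.amount)=588
  5: ids {2, 5, 8, 10, 11, 12, 13, 14} → SUM(m.amount)=770
  10: ids {4, 6, 9} → SUM(m.amount)=452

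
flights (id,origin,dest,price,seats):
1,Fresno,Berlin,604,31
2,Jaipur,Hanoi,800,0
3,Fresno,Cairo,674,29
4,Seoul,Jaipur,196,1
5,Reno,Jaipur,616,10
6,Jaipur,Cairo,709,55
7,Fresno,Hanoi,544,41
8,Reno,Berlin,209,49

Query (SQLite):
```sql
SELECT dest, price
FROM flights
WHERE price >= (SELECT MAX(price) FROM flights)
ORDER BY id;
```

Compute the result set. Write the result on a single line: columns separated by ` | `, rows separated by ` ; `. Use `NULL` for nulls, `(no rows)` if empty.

Hanoi | 800

Scalar subquery: MAX(price) over all flights rows = 800.
Keep rows where price >= that value.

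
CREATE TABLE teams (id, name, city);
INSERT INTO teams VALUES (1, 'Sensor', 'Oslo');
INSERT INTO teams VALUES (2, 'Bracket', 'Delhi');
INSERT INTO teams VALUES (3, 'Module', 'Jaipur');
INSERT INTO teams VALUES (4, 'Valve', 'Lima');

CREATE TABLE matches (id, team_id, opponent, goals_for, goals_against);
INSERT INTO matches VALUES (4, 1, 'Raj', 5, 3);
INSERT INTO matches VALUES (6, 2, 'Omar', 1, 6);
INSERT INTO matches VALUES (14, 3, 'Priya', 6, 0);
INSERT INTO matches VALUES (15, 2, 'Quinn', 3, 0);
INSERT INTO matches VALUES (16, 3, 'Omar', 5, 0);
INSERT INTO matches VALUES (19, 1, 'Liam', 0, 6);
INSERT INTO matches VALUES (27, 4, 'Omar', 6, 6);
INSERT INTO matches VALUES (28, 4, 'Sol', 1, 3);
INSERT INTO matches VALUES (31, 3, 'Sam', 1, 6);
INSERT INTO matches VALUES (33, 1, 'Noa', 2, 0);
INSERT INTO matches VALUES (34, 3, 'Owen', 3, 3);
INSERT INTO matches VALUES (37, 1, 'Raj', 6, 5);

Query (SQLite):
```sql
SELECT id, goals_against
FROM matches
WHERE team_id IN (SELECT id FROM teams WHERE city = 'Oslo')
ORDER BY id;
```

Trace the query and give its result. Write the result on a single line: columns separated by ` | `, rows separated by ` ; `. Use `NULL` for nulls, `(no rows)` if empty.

Inner query: teams.id where city = 'Oslo'.
Outer: keep matches rows whose team_id is in that set.
Inner query → {1}

4 | 3 ; 19 | 6 ; 33 | 0 ; 37 | 5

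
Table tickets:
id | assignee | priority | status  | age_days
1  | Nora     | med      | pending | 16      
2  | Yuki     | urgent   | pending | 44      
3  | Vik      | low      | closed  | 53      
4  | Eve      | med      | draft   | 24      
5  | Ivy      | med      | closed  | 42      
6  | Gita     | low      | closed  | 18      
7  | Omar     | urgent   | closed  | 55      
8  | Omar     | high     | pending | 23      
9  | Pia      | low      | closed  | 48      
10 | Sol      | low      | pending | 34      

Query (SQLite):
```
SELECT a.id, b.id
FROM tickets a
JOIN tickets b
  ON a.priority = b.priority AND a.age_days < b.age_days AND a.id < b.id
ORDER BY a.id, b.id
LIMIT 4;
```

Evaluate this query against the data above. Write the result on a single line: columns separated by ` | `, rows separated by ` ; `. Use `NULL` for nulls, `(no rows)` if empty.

1 | 4 ; 1 | 5 ; 2 | 7 ; 4 | 5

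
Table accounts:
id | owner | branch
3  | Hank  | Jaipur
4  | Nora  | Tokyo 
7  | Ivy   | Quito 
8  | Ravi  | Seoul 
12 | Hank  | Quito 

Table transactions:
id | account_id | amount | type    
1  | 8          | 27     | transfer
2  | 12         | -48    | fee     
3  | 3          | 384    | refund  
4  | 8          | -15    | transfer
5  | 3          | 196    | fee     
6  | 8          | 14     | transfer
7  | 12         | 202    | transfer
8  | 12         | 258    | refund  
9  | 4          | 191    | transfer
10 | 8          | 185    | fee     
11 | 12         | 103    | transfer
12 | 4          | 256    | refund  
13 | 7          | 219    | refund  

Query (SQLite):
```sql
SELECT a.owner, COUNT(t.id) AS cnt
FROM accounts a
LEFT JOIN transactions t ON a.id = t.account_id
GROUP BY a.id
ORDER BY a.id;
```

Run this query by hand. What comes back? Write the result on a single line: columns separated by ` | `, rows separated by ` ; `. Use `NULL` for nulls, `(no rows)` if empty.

LEFT JOIN keeps every accounts row; unmatched ones get NULL for transactions columns.
Group by accounts.id and compute COUNT(t.id). COUNT(col) of an all-NULL group is 0.
  3: ids {3, 5} → COUNT(t.id)=2
  4: ids {9, 12} → COUNT(t.id)=2
  7: ids {13} → COUNT(t.id)=1
  8: ids {1, 4, 6, 10} → COUNT(t.id)=4
  12: ids {2, 7, 8, 11} → COUNT(t.id)=4

Hank | 2 ; Nora | 2 ; Ivy | 1 ; Ravi | 4 ; Hank | 4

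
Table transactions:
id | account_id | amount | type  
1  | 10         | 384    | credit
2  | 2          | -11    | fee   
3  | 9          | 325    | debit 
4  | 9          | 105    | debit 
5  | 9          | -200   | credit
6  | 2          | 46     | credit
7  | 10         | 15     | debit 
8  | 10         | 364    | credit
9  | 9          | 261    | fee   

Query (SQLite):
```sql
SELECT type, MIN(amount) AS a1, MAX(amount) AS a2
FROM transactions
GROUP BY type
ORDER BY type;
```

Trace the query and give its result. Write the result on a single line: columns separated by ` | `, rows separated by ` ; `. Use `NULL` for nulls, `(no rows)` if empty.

Group transactions by type.
Per group compute: MIN(amount), MAX(amount).
  credit: ids {1, 5, 6, 8} → MIN(amount)=-200, MAX(amount)=384
  debit: ids {3, 4, 7} → MIN(amount)=15, MAX(amount)=325
  fee: ids {2, 9} → MIN(amount)=-11, MAX(amount)=261

credit | -200 | 384 ; debit | 15 | 325 ; fee | -11 | 261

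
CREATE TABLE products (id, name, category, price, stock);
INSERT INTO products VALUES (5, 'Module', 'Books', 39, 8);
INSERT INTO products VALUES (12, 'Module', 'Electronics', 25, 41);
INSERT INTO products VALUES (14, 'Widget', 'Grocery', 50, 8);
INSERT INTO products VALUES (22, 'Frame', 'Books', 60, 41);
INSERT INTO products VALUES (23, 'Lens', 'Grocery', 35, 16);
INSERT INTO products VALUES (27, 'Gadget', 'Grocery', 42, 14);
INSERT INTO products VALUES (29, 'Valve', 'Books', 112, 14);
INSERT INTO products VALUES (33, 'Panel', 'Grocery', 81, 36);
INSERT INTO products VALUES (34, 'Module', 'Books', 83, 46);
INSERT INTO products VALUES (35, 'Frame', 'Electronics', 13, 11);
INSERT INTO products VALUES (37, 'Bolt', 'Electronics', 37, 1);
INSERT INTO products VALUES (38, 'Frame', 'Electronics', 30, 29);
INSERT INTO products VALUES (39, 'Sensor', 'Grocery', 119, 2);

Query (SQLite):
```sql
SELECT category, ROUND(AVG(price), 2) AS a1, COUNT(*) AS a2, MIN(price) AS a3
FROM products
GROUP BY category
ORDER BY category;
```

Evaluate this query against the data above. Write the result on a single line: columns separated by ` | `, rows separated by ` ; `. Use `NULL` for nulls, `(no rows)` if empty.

Books | 73.5 | 4 | 39 ; Electronics | 26.25 | 4 | 13 ; Grocery | 65.4 | 5 | 35

Group products by category.
Per group compute: ROUND(AVG(price), 2), COUNT(*), MIN(price).
  Books: ids {5, 22, 29, 34} → ROUND(AVG(price), 2)=73.5, COUNT(*)=4, MIN(price)=39
  Electronics: ids {12, 35, 37, 38} → ROUND(AVG(price), 2)=26.25, COUNT(*)=4, MIN(price)=13
  Grocery: ids {14, 23, 27, 33, 39} → ROUND(AVG(price), 2)=65.4, COUNT(*)=5, MIN(price)=35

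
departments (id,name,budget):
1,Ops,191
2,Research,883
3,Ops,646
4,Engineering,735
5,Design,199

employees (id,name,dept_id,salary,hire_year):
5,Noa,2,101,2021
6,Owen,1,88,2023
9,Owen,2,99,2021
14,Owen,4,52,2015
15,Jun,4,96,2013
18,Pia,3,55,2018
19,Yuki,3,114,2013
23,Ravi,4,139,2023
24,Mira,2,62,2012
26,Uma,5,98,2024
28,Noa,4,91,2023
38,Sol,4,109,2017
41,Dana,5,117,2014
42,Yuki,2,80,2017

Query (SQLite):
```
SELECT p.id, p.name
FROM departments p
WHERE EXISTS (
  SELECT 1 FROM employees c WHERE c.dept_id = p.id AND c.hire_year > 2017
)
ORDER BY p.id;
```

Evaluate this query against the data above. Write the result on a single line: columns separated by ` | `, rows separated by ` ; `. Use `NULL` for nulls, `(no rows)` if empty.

1 | Ops ; 2 | Research ; 3 | Ops ; 4 | Engineering ; 5 | Design

For each departments row, check whether any employees with matching dept_id has hire_year > 2017.
Keep rows where that is true.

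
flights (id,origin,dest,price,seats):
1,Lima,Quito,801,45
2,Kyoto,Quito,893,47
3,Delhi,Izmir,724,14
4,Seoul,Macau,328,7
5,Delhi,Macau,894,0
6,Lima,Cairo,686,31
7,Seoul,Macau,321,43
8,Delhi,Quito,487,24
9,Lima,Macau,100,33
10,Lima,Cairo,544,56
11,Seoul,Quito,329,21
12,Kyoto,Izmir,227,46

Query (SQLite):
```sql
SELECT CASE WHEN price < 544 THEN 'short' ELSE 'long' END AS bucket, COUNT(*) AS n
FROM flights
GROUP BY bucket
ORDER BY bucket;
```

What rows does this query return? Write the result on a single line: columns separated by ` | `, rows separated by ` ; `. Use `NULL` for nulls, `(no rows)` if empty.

Bucket rows by price < 544 → 'short' else 'long'; count each bucket.

long | 6 ; short | 6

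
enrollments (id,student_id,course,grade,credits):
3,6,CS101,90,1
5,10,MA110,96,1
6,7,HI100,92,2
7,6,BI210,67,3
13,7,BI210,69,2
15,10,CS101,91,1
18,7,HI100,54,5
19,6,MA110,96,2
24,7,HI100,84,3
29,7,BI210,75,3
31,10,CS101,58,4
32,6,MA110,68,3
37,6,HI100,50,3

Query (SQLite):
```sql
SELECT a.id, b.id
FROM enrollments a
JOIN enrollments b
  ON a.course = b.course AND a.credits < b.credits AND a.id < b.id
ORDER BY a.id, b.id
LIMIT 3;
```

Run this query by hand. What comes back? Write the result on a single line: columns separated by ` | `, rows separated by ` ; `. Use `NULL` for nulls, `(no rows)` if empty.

Pairs (a,b) with same course, a.credits < b.credits, a.id < b.id.
course groups: BI210:{7,13,29} CS101:{3,15,31} HI100:{6,18,24,37} MA110:{5,19,32}
Ordered by (a.id, b.id); first 3.

3 | 31 ; 5 | 19 ; 5 | 32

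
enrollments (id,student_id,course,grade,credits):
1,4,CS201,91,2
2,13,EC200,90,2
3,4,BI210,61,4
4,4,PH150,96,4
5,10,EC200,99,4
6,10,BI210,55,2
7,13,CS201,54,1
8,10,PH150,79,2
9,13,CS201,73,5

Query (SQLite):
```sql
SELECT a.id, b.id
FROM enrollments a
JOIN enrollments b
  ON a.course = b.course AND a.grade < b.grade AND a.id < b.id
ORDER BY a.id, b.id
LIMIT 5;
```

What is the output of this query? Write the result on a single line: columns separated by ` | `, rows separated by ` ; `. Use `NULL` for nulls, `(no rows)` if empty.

2 | 5 ; 7 | 9

Pairs (a,b) with same course, a.grade < b.grade, a.id < b.id.
course groups: BI210:{3,6} CS201:{1,7,9} EC200:{2,5} PH150:{4,8}
Ordered by (a.id, b.id); first 5.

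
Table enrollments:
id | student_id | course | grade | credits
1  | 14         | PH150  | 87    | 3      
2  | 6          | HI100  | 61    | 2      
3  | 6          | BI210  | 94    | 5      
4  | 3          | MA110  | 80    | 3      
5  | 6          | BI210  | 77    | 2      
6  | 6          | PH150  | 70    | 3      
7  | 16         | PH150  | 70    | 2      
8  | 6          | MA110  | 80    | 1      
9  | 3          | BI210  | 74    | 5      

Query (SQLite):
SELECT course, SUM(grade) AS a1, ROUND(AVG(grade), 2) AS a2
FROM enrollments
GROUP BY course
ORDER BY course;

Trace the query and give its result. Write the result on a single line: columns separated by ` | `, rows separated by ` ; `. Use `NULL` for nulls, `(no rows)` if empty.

Group enrollments by course.
Per group compute: SUM(grade), ROUND(AVG(grade), 2).
  BI210: ids {3, 5, 9} → SUM(grade)=245, ROUND(AVG(grade), 2)=81.67
  HI100: ids {2} → SUM(grade)=61, ROUND(AVG(grade), 2)=61
  MA110: ids {4, 8} → SUM(grade)=160, ROUND(AVG(grade), 2)=80
  PH150: ids {1, 6, 7} → SUM(grade)=227, ROUND(AVG(grade), 2)=75.67

BI210 | 245 | 81.67 ; HI100 | 61 | 61 ; MA110 | 160 | 80 ; PH150 | 227 | 75.67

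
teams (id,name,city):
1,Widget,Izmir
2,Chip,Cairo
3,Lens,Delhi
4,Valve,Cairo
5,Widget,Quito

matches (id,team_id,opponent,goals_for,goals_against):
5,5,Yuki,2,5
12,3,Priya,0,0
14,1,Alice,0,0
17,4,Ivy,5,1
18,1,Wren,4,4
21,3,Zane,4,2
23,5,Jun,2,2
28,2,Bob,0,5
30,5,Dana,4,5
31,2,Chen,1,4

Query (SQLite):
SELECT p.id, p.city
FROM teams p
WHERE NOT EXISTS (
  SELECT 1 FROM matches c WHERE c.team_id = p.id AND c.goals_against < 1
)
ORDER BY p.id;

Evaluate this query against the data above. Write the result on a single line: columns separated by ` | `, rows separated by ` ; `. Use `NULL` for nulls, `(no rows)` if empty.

For each teams row, check whether any matches with matching team_id has goals_against < 1.
Keep rows where that is false.

2 | Cairo ; 4 | Cairo ; 5 | Quito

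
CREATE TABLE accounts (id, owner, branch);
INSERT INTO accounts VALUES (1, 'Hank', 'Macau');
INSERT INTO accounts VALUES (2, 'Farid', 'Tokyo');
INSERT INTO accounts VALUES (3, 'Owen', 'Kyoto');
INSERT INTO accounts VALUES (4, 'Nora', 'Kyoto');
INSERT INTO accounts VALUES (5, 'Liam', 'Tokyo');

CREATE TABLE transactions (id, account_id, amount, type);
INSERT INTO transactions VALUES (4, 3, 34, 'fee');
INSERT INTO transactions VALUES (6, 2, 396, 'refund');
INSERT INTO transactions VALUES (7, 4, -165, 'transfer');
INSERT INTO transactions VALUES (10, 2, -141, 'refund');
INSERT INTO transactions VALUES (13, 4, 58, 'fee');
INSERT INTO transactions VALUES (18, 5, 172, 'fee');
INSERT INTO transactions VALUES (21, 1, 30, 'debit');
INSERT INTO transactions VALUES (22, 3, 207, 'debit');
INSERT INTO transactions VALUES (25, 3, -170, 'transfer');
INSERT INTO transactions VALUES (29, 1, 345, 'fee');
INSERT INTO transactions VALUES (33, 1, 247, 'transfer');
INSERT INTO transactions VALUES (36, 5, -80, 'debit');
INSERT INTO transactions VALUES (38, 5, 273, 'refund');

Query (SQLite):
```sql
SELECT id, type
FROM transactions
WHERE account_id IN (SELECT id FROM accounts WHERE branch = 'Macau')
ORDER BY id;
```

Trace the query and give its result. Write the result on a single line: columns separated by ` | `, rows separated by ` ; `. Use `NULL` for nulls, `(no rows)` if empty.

Inner query: accounts.id where branch = 'Macau'.
Outer: keep transactions rows whose account_id is in that set.
Inner query → {1}

21 | debit ; 29 | fee ; 33 | transfer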